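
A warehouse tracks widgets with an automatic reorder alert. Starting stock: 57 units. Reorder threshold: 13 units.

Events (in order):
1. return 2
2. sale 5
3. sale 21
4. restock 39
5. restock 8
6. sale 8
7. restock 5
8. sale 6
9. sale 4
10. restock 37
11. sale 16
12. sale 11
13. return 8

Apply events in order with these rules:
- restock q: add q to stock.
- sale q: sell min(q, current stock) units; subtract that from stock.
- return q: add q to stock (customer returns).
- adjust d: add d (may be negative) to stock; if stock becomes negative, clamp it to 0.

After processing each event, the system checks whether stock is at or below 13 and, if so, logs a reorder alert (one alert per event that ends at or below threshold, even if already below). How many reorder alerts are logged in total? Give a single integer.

Processing events:
Start: stock = 57
  Event 1 (return 2): 57 + 2 = 59
  Event 2 (sale 5): sell min(5,59)=5. stock: 59 - 5 = 54. total_sold = 5
  Event 3 (sale 21): sell min(21,54)=21. stock: 54 - 21 = 33. total_sold = 26
  Event 4 (restock 39): 33 + 39 = 72
  Event 5 (restock 8): 72 + 8 = 80
  Event 6 (sale 8): sell min(8,80)=8. stock: 80 - 8 = 72. total_sold = 34
  Event 7 (restock 5): 72 + 5 = 77
  Event 8 (sale 6): sell min(6,77)=6. stock: 77 - 6 = 71. total_sold = 40
  Event 9 (sale 4): sell min(4,71)=4. stock: 71 - 4 = 67. total_sold = 44
  Event 10 (restock 37): 67 + 37 = 104
  Event 11 (sale 16): sell min(16,104)=16. stock: 104 - 16 = 88. total_sold = 60
  Event 12 (sale 11): sell min(11,88)=11. stock: 88 - 11 = 77. total_sold = 71
  Event 13 (return 8): 77 + 8 = 85
Final: stock = 85, total_sold = 71

Checking against threshold 13:
  After event 1: stock=59 > 13
  After event 2: stock=54 > 13
  After event 3: stock=33 > 13
  After event 4: stock=72 > 13
  After event 5: stock=80 > 13
  After event 6: stock=72 > 13
  After event 7: stock=77 > 13
  After event 8: stock=71 > 13
  After event 9: stock=67 > 13
  After event 10: stock=104 > 13
  After event 11: stock=88 > 13
  After event 12: stock=77 > 13
  After event 13: stock=85 > 13
Alert events: []. Count = 0

Answer: 0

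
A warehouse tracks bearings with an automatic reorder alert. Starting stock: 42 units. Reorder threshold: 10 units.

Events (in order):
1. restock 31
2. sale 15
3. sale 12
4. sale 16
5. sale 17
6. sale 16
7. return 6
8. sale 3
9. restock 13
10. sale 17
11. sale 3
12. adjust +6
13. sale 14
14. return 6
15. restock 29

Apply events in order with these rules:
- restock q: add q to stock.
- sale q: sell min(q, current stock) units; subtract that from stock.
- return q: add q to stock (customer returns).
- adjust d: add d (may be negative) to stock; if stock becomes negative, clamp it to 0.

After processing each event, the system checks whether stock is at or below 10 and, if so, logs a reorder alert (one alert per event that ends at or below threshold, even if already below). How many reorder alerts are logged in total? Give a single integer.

Processing events:
Start: stock = 42
  Event 1 (restock 31): 42 + 31 = 73
  Event 2 (sale 15): sell min(15,73)=15. stock: 73 - 15 = 58. total_sold = 15
  Event 3 (sale 12): sell min(12,58)=12. stock: 58 - 12 = 46. total_sold = 27
  Event 4 (sale 16): sell min(16,46)=16. stock: 46 - 16 = 30. total_sold = 43
  Event 5 (sale 17): sell min(17,30)=17. stock: 30 - 17 = 13. total_sold = 60
  Event 6 (sale 16): sell min(16,13)=13. stock: 13 - 13 = 0. total_sold = 73
  Event 7 (return 6): 0 + 6 = 6
  Event 8 (sale 3): sell min(3,6)=3. stock: 6 - 3 = 3. total_sold = 76
  Event 9 (restock 13): 3 + 13 = 16
  Event 10 (sale 17): sell min(17,16)=16. stock: 16 - 16 = 0. total_sold = 92
  Event 11 (sale 3): sell min(3,0)=0. stock: 0 - 0 = 0. total_sold = 92
  Event 12 (adjust +6): 0 + 6 = 6
  Event 13 (sale 14): sell min(14,6)=6. stock: 6 - 6 = 0. total_sold = 98
  Event 14 (return 6): 0 + 6 = 6
  Event 15 (restock 29): 6 + 29 = 35
Final: stock = 35, total_sold = 98

Checking against threshold 10:
  After event 1: stock=73 > 10
  After event 2: stock=58 > 10
  After event 3: stock=46 > 10
  After event 4: stock=30 > 10
  After event 5: stock=13 > 10
  After event 6: stock=0 <= 10 -> ALERT
  After event 7: stock=6 <= 10 -> ALERT
  After event 8: stock=3 <= 10 -> ALERT
  After event 9: stock=16 > 10
  After event 10: stock=0 <= 10 -> ALERT
  After event 11: stock=0 <= 10 -> ALERT
  After event 12: stock=6 <= 10 -> ALERT
  After event 13: stock=0 <= 10 -> ALERT
  After event 14: stock=6 <= 10 -> ALERT
  After event 15: stock=35 > 10
Alert events: [6, 7, 8, 10, 11, 12, 13, 14]. Count = 8

Answer: 8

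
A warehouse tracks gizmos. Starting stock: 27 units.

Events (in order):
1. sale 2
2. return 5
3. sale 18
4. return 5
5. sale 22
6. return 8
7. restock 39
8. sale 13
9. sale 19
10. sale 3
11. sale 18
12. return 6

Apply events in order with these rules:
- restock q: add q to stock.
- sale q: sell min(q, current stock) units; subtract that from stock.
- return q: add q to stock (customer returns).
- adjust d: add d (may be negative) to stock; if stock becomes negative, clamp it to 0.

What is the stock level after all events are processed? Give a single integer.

Processing events:
Start: stock = 27
  Event 1 (sale 2): sell min(2,27)=2. stock: 27 - 2 = 25. total_sold = 2
  Event 2 (return 5): 25 + 5 = 30
  Event 3 (sale 18): sell min(18,30)=18. stock: 30 - 18 = 12. total_sold = 20
  Event 4 (return 5): 12 + 5 = 17
  Event 5 (sale 22): sell min(22,17)=17. stock: 17 - 17 = 0. total_sold = 37
  Event 6 (return 8): 0 + 8 = 8
  Event 7 (restock 39): 8 + 39 = 47
  Event 8 (sale 13): sell min(13,47)=13. stock: 47 - 13 = 34. total_sold = 50
  Event 9 (sale 19): sell min(19,34)=19. stock: 34 - 19 = 15. total_sold = 69
  Event 10 (sale 3): sell min(3,15)=3. stock: 15 - 3 = 12. total_sold = 72
  Event 11 (sale 18): sell min(18,12)=12. stock: 12 - 12 = 0. total_sold = 84
  Event 12 (return 6): 0 + 6 = 6
Final: stock = 6, total_sold = 84

Answer: 6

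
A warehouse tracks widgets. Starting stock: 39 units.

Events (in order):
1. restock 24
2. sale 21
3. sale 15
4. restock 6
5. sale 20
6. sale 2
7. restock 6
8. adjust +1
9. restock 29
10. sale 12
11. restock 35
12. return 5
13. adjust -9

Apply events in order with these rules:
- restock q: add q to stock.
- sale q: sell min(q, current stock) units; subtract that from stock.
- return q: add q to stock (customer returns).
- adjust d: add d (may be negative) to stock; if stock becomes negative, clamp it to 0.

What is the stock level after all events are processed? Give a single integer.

Answer: 66

Derivation:
Processing events:
Start: stock = 39
  Event 1 (restock 24): 39 + 24 = 63
  Event 2 (sale 21): sell min(21,63)=21. stock: 63 - 21 = 42. total_sold = 21
  Event 3 (sale 15): sell min(15,42)=15. stock: 42 - 15 = 27. total_sold = 36
  Event 4 (restock 6): 27 + 6 = 33
  Event 5 (sale 20): sell min(20,33)=20. stock: 33 - 20 = 13. total_sold = 56
  Event 6 (sale 2): sell min(2,13)=2. stock: 13 - 2 = 11. total_sold = 58
  Event 7 (restock 6): 11 + 6 = 17
  Event 8 (adjust +1): 17 + 1 = 18
  Event 9 (restock 29): 18 + 29 = 47
  Event 10 (sale 12): sell min(12,47)=12. stock: 47 - 12 = 35. total_sold = 70
  Event 11 (restock 35): 35 + 35 = 70
  Event 12 (return 5): 70 + 5 = 75
  Event 13 (adjust -9): 75 + -9 = 66
Final: stock = 66, total_sold = 70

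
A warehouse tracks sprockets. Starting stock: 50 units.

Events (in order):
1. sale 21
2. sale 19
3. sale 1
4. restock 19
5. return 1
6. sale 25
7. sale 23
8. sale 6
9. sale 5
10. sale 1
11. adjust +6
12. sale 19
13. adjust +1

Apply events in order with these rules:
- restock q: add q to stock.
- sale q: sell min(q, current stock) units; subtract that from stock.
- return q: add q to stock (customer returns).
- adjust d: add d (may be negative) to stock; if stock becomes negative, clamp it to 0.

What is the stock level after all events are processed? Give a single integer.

Processing events:
Start: stock = 50
  Event 1 (sale 21): sell min(21,50)=21. stock: 50 - 21 = 29. total_sold = 21
  Event 2 (sale 19): sell min(19,29)=19. stock: 29 - 19 = 10. total_sold = 40
  Event 3 (sale 1): sell min(1,10)=1. stock: 10 - 1 = 9. total_sold = 41
  Event 4 (restock 19): 9 + 19 = 28
  Event 5 (return 1): 28 + 1 = 29
  Event 6 (sale 25): sell min(25,29)=25. stock: 29 - 25 = 4. total_sold = 66
  Event 7 (sale 23): sell min(23,4)=4. stock: 4 - 4 = 0. total_sold = 70
  Event 8 (sale 6): sell min(6,0)=0. stock: 0 - 0 = 0. total_sold = 70
  Event 9 (sale 5): sell min(5,0)=0. stock: 0 - 0 = 0. total_sold = 70
  Event 10 (sale 1): sell min(1,0)=0. stock: 0 - 0 = 0. total_sold = 70
  Event 11 (adjust +6): 0 + 6 = 6
  Event 12 (sale 19): sell min(19,6)=6. stock: 6 - 6 = 0. total_sold = 76
  Event 13 (adjust +1): 0 + 1 = 1
Final: stock = 1, total_sold = 76

Answer: 1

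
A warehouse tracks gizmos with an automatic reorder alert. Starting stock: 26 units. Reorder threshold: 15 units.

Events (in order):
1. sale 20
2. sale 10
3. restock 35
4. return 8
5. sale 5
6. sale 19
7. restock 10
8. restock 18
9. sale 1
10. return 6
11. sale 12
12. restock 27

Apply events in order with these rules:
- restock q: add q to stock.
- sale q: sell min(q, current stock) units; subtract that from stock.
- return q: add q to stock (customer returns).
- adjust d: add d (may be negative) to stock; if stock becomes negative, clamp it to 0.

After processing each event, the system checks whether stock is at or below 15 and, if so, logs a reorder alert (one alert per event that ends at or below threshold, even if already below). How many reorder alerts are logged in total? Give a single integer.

Answer: 2

Derivation:
Processing events:
Start: stock = 26
  Event 1 (sale 20): sell min(20,26)=20. stock: 26 - 20 = 6. total_sold = 20
  Event 2 (sale 10): sell min(10,6)=6. stock: 6 - 6 = 0. total_sold = 26
  Event 3 (restock 35): 0 + 35 = 35
  Event 4 (return 8): 35 + 8 = 43
  Event 5 (sale 5): sell min(5,43)=5. stock: 43 - 5 = 38. total_sold = 31
  Event 6 (sale 19): sell min(19,38)=19. stock: 38 - 19 = 19. total_sold = 50
  Event 7 (restock 10): 19 + 10 = 29
  Event 8 (restock 18): 29 + 18 = 47
  Event 9 (sale 1): sell min(1,47)=1. stock: 47 - 1 = 46. total_sold = 51
  Event 10 (return 6): 46 + 6 = 52
  Event 11 (sale 12): sell min(12,52)=12. stock: 52 - 12 = 40. total_sold = 63
  Event 12 (restock 27): 40 + 27 = 67
Final: stock = 67, total_sold = 63

Checking against threshold 15:
  After event 1: stock=6 <= 15 -> ALERT
  After event 2: stock=0 <= 15 -> ALERT
  After event 3: stock=35 > 15
  After event 4: stock=43 > 15
  After event 5: stock=38 > 15
  After event 6: stock=19 > 15
  After event 7: stock=29 > 15
  After event 8: stock=47 > 15
  After event 9: stock=46 > 15
  After event 10: stock=52 > 15
  After event 11: stock=40 > 15
  After event 12: stock=67 > 15
Alert events: [1, 2]. Count = 2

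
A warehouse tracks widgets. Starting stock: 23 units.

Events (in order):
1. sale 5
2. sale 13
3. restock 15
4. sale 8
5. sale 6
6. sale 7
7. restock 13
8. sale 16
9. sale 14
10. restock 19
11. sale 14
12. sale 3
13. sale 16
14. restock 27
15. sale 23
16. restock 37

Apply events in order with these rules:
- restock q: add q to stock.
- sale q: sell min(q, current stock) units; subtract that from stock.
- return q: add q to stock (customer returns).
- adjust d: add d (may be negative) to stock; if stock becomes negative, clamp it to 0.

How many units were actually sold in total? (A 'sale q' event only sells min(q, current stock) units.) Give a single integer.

Answer: 93

Derivation:
Processing events:
Start: stock = 23
  Event 1 (sale 5): sell min(5,23)=5. stock: 23 - 5 = 18. total_sold = 5
  Event 2 (sale 13): sell min(13,18)=13. stock: 18 - 13 = 5. total_sold = 18
  Event 3 (restock 15): 5 + 15 = 20
  Event 4 (sale 8): sell min(8,20)=8. stock: 20 - 8 = 12. total_sold = 26
  Event 5 (sale 6): sell min(6,12)=6. stock: 12 - 6 = 6. total_sold = 32
  Event 6 (sale 7): sell min(7,6)=6. stock: 6 - 6 = 0. total_sold = 38
  Event 7 (restock 13): 0 + 13 = 13
  Event 8 (sale 16): sell min(16,13)=13. stock: 13 - 13 = 0. total_sold = 51
  Event 9 (sale 14): sell min(14,0)=0. stock: 0 - 0 = 0. total_sold = 51
  Event 10 (restock 19): 0 + 19 = 19
  Event 11 (sale 14): sell min(14,19)=14. stock: 19 - 14 = 5. total_sold = 65
  Event 12 (sale 3): sell min(3,5)=3. stock: 5 - 3 = 2. total_sold = 68
  Event 13 (sale 16): sell min(16,2)=2. stock: 2 - 2 = 0. total_sold = 70
  Event 14 (restock 27): 0 + 27 = 27
  Event 15 (sale 23): sell min(23,27)=23. stock: 27 - 23 = 4. total_sold = 93
  Event 16 (restock 37): 4 + 37 = 41
Final: stock = 41, total_sold = 93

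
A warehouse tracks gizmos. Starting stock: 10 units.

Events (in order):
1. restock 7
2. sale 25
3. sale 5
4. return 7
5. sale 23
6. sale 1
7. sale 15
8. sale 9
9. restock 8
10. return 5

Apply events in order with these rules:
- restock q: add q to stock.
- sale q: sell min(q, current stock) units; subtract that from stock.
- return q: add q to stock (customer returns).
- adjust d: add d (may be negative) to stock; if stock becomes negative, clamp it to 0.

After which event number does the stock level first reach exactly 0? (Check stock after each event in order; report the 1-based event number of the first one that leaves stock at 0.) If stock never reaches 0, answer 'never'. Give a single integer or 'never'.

Processing events:
Start: stock = 10
  Event 1 (restock 7): 10 + 7 = 17
  Event 2 (sale 25): sell min(25,17)=17. stock: 17 - 17 = 0. total_sold = 17
  Event 3 (sale 5): sell min(5,0)=0. stock: 0 - 0 = 0. total_sold = 17
  Event 4 (return 7): 0 + 7 = 7
  Event 5 (sale 23): sell min(23,7)=7. stock: 7 - 7 = 0. total_sold = 24
  Event 6 (sale 1): sell min(1,0)=0. stock: 0 - 0 = 0. total_sold = 24
  Event 7 (sale 15): sell min(15,0)=0. stock: 0 - 0 = 0. total_sold = 24
  Event 8 (sale 9): sell min(9,0)=0. stock: 0 - 0 = 0. total_sold = 24
  Event 9 (restock 8): 0 + 8 = 8
  Event 10 (return 5): 8 + 5 = 13
Final: stock = 13, total_sold = 24

First zero at event 2.

Answer: 2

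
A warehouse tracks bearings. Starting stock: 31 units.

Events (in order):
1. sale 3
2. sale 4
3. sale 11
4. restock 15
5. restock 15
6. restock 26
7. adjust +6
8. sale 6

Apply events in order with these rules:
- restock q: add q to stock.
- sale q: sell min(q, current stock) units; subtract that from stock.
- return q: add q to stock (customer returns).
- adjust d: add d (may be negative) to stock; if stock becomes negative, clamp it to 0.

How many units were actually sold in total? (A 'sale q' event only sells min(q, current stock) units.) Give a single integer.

Processing events:
Start: stock = 31
  Event 1 (sale 3): sell min(3,31)=3. stock: 31 - 3 = 28. total_sold = 3
  Event 2 (sale 4): sell min(4,28)=4. stock: 28 - 4 = 24. total_sold = 7
  Event 3 (sale 11): sell min(11,24)=11. stock: 24 - 11 = 13. total_sold = 18
  Event 4 (restock 15): 13 + 15 = 28
  Event 5 (restock 15): 28 + 15 = 43
  Event 6 (restock 26): 43 + 26 = 69
  Event 7 (adjust +6): 69 + 6 = 75
  Event 8 (sale 6): sell min(6,75)=6. stock: 75 - 6 = 69. total_sold = 24
Final: stock = 69, total_sold = 24

Answer: 24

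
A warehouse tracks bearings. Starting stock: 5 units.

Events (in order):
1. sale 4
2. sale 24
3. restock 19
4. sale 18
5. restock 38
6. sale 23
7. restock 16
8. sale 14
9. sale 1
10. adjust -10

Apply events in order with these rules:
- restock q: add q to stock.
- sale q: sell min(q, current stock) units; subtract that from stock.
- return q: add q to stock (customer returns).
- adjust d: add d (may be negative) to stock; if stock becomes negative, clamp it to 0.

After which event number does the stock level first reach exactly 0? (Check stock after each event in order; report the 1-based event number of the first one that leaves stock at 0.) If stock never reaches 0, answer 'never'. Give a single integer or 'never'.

Processing events:
Start: stock = 5
  Event 1 (sale 4): sell min(4,5)=4. stock: 5 - 4 = 1. total_sold = 4
  Event 2 (sale 24): sell min(24,1)=1. stock: 1 - 1 = 0. total_sold = 5
  Event 3 (restock 19): 0 + 19 = 19
  Event 4 (sale 18): sell min(18,19)=18. stock: 19 - 18 = 1. total_sold = 23
  Event 5 (restock 38): 1 + 38 = 39
  Event 6 (sale 23): sell min(23,39)=23. stock: 39 - 23 = 16. total_sold = 46
  Event 7 (restock 16): 16 + 16 = 32
  Event 8 (sale 14): sell min(14,32)=14. stock: 32 - 14 = 18. total_sold = 60
  Event 9 (sale 1): sell min(1,18)=1. stock: 18 - 1 = 17. total_sold = 61
  Event 10 (adjust -10): 17 + -10 = 7
Final: stock = 7, total_sold = 61

First zero at event 2.

Answer: 2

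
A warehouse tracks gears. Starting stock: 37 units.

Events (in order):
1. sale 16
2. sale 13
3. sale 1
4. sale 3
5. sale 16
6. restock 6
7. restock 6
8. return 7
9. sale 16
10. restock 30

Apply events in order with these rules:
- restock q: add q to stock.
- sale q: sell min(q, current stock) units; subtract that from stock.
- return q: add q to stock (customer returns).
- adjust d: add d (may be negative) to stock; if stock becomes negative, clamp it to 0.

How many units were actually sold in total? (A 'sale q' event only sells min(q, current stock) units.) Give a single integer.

Processing events:
Start: stock = 37
  Event 1 (sale 16): sell min(16,37)=16. stock: 37 - 16 = 21. total_sold = 16
  Event 2 (sale 13): sell min(13,21)=13. stock: 21 - 13 = 8. total_sold = 29
  Event 3 (sale 1): sell min(1,8)=1. stock: 8 - 1 = 7. total_sold = 30
  Event 4 (sale 3): sell min(3,7)=3. stock: 7 - 3 = 4. total_sold = 33
  Event 5 (sale 16): sell min(16,4)=4. stock: 4 - 4 = 0. total_sold = 37
  Event 6 (restock 6): 0 + 6 = 6
  Event 7 (restock 6): 6 + 6 = 12
  Event 8 (return 7): 12 + 7 = 19
  Event 9 (sale 16): sell min(16,19)=16. stock: 19 - 16 = 3. total_sold = 53
  Event 10 (restock 30): 3 + 30 = 33
Final: stock = 33, total_sold = 53

Answer: 53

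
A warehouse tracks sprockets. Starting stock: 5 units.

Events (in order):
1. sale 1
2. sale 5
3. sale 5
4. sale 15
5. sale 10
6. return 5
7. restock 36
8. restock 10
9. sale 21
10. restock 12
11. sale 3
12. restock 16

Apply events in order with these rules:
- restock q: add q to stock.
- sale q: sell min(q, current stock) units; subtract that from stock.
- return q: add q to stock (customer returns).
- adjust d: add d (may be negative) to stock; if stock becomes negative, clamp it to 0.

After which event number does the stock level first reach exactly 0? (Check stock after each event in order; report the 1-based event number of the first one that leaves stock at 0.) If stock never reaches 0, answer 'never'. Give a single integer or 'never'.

Answer: 2

Derivation:
Processing events:
Start: stock = 5
  Event 1 (sale 1): sell min(1,5)=1. stock: 5 - 1 = 4. total_sold = 1
  Event 2 (sale 5): sell min(5,4)=4. stock: 4 - 4 = 0. total_sold = 5
  Event 3 (sale 5): sell min(5,0)=0. stock: 0 - 0 = 0. total_sold = 5
  Event 4 (sale 15): sell min(15,0)=0. stock: 0 - 0 = 0. total_sold = 5
  Event 5 (sale 10): sell min(10,0)=0. stock: 0 - 0 = 0. total_sold = 5
  Event 6 (return 5): 0 + 5 = 5
  Event 7 (restock 36): 5 + 36 = 41
  Event 8 (restock 10): 41 + 10 = 51
  Event 9 (sale 21): sell min(21,51)=21. stock: 51 - 21 = 30. total_sold = 26
  Event 10 (restock 12): 30 + 12 = 42
  Event 11 (sale 3): sell min(3,42)=3. stock: 42 - 3 = 39. total_sold = 29
  Event 12 (restock 16): 39 + 16 = 55
Final: stock = 55, total_sold = 29

First zero at event 2.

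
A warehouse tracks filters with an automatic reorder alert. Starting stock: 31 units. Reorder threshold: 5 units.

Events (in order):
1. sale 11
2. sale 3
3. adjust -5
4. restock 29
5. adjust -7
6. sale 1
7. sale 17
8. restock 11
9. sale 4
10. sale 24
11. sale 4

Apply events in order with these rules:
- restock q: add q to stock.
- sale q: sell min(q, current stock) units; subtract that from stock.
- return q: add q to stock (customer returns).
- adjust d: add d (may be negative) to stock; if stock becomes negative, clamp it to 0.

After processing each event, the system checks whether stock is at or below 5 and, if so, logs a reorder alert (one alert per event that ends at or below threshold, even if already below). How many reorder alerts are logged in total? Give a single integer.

Answer: 2

Derivation:
Processing events:
Start: stock = 31
  Event 1 (sale 11): sell min(11,31)=11. stock: 31 - 11 = 20. total_sold = 11
  Event 2 (sale 3): sell min(3,20)=3. stock: 20 - 3 = 17. total_sold = 14
  Event 3 (adjust -5): 17 + -5 = 12
  Event 4 (restock 29): 12 + 29 = 41
  Event 5 (adjust -7): 41 + -7 = 34
  Event 6 (sale 1): sell min(1,34)=1. stock: 34 - 1 = 33. total_sold = 15
  Event 7 (sale 17): sell min(17,33)=17. stock: 33 - 17 = 16. total_sold = 32
  Event 8 (restock 11): 16 + 11 = 27
  Event 9 (sale 4): sell min(4,27)=4. stock: 27 - 4 = 23. total_sold = 36
  Event 10 (sale 24): sell min(24,23)=23. stock: 23 - 23 = 0. total_sold = 59
  Event 11 (sale 4): sell min(4,0)=0. stock: 0 - 0 = 0. total_sold = 59
Final: stock = 0, total_sold = 59

Checking against threshold 5:
  After event 1: stock=20 > 5
  After event 2: stock=17 > 5
  After event 3: stock=12 > 5
  After event 4: stock=41 > 5
  After event 5: stock=34 > 5
  After event 6: stock=33 > 5
  After event 7: stock=16 > 5
  After event 8: stock=27 > 5
  After event 9: stock=23 > 5
  After event 10: stock=0 <= 5 -> ALERT
  After event 11: stock=0 <= 5 -> ALERT
Alert events: [10, 11]. Count = 2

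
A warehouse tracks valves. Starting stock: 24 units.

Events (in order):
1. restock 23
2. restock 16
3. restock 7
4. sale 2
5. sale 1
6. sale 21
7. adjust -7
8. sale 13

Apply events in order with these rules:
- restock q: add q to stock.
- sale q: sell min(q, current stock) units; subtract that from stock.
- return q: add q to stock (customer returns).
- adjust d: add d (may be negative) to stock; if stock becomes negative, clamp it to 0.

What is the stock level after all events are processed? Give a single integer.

Processing events:
Start: stock = 24
  Event 1 (restock 23): 24 + 23 = 47
  Event 2 (restock 16): 47 + 16 = 63
  Event 3 (restock 7): 63 + 7 = 70
  Event 4 (sale 2): sell min(2,70)=2. stock: 70 - 2 = 68. total_sold = 2
  Event 5 (sale 1): sell min(1,68)=1. stock: 68 - 1 = 67. total_sold = 3
  Event 6 (sale 21): sell min(21,67)=21. stock: 67 - 21 = 46. total_sold = 24
  Event 7 (adjust -7): 46 + -7 = 39
  Event 8 (sale 13): sell min(13,39)=13. stock: 39 - 13 = 26. total_sold = 37
Final: stock = 26, total_sold = 37

Answer: 26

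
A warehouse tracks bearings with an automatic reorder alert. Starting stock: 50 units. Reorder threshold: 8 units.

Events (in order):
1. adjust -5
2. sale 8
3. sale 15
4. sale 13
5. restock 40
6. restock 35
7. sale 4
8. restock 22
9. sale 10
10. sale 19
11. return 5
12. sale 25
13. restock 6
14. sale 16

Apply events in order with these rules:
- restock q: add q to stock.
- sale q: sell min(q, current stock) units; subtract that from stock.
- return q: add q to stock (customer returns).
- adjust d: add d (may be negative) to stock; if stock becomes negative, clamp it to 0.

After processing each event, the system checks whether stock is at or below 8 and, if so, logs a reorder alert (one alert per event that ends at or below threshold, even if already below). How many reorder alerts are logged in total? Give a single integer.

Answer: 0

Derivation:
Processing events:
Start: stock = 50
  Event 1 (adjust -5): 50 + -5 = 45
  Event 2 (sale 8): sell min(8,45)=8. stock: 45 - 8 = 37. total_sold = 8
  Event 3 (sale 15): sell min(15,37)=15. stock: 37 - 15 = 22. total_sold = 23
  Event 4 (sale 13): sell min(13,22)=13. stock: 22 - 13 = 9. total_sold = 36
  Event 5 (restock 40): 9 + 40 = 49
  Event 6 (restock 35): 49 + 35 = 84
  Event 7 (sale 4): sell min(4,84)=4. stock: 84 - 4 = 80. total_sold = 40
  Event 8 (restock 22): 80 + 22 = 102
  Event 9 (sale 10): sell min(10,102)=10. stock: 102 - 10 = 92. total_sold = 50
  Event 10 (sale 19): sell min(19,92)=19. stock: 92 - 19 = 73. total_sold = 69
  Event 11 (return 5): 73 + 5 = 78
  Event 12 (sale 25): sell min(25,78)=25. stock: 78 - 25 = 53. total_sold = 94
  Event 13 (restock 6): 53 + 6 = 59
  Event 14 (sale 16): sell min(16,59)=16. stock: 59 - 16 = 43. total_sold = 110
Final: stock = 43, total_sold = 110

Checking against threshold 8:
  After event 1: stock=45 > 8
  After event 2: stock=37 > 8
  After event 3: stock=22 > 8
  After event 4: stock=9 > 8
  After event 5: stock=49 > 8
  After event 6: stock=84 > 8
  After event 7: stock=80 > 8
  After event 8: stock=102 > 8
  After event 9: stock=92 > 8
  After event 10: stock=73 > 8
  After event 11: stock=78 > 8
  After event 12: stock=53 > 8
  After event 13: stock=59 > 8
  After event 14: stock=43 > 8
Alert events: []. Count = 0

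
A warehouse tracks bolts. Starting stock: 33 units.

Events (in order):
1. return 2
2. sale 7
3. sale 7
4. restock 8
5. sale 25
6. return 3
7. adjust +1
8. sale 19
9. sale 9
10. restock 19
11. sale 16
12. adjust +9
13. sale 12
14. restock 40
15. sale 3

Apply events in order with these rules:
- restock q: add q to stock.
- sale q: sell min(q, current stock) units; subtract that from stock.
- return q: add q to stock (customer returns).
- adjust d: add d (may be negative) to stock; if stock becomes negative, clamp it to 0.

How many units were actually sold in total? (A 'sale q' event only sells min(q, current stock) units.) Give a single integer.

Answer: 78

Derivation:
Processing events:
Start: stock = 33
  Event 1 (return 2): 33 + 2 = 35
  Event 2 (sale 7): sell min(7,35)=7. stock: 35 - 7 = 28. total_sold = 7
  Event 3 (sale 7): sell min(7,28)=7. stock: 28 - 7 = 21. total_sold = 14
  Event 4 (restock 8): 21 + 8 = 29
  Event 5 (sale 25): sell min(25,29)=25. stock: 29 - 25 = 4. total_sold = 39
  Event 6 (return 3): 4 + 3 = 7
  Event 7 (adjust +1): 7 + 1 = 8
  Event 8 (sale 19): sell min(19,8)=8. stock: 8 - 8 = 0. total_sold = 47
  Event 9 (sale 9): sell min(9,0)=0. stock: 0 - 0 = 0. total_sold = 47
  Event 10 (restock 19): 0 + 19 = 19
  Event 11 (sale 16): sell min(16,19)=16. stock: 19 - 16 = 3. total_sold = 63
  Event 12 (adjust +9): 3 + 9 = 12
  Event 13 (sale 12): sell min(12,12)=12. stock: 12 - 12 = 0. total_sold = 75
  Event 14 (restock 40): 0 + 40 = 40
  Event 15 (sale 3): sell min(3,40)=3. stock: 40 - 3 = 37. total_sold = 78
Final: stock = 37, total_sold = 78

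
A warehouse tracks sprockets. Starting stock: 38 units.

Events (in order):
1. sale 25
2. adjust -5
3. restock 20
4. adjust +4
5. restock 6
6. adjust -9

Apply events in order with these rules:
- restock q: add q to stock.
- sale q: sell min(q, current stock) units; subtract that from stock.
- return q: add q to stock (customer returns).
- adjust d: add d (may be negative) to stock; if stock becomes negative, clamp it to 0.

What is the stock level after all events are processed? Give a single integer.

Processing events:
Start: stock = 38
  Event 1 (sale 25): sell min(25,38)=25. stock: 38 - 25 = 13. total_sold = 25
  Event 2 (adjust -5): 13 + -5 = 8
  Event 3 (restock 20): 8 + 20 = 28
  Event 4 (adjust +4): 28 + 4 = 32
  Event 5 (restock 6): 32 + 6 = 38
  Event 6 (adjust -9): 38 + -9 = 29
Final: stock = 29, total_sold = 25

Answer: 29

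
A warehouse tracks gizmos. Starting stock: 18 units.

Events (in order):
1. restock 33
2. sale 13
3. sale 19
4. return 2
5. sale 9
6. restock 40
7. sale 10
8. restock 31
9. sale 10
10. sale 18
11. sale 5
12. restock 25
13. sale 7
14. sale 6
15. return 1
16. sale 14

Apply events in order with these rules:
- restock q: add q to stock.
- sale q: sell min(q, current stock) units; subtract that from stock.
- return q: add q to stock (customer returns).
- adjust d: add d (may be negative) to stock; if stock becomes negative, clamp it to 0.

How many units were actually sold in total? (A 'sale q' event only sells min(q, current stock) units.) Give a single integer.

Answer: 111

Derivation:
Processing events:
Start: stock = 18
  Event 1 (restock 33): 18 + 33 = 51
  Event 2 (sale 13): sell min(13,51)=13. stock: 51 - 13 = 38. total_sold = 13
  Event 3 (sale 19): sell min(19,38)=19. stock: 38 - 19 = 19. total_sold = 32
  Event 4 (return 2): 19 + 2 = 21
  Event 5 (sale 9): sell min(9,21)=9. stock: 21 - 9 = 12. total_sold = 41
  Event 6 (restock 40): 12 + 40 = 52
  Event 7 (sale 10): sell min(10,52)=10. stock: 52 - 10 = 42. total_sold = 51
  Event 8 (restock 31): 42 + 31 = 73
  Event 9 (sale 10): sell min(10,73)=10. stock: 73 - 10 = 63. total_sold = 61
  Event 10 (sale 18): sell min(18,63)=18. stock: 63 - 18 = 45. total_sold = 79
  Event 11 (sale 5): sell min(5,45)=5. stock: 45 - 5 = 40. total_sold = 84
  Event 12 (restock 25): 40 + 25 = 65
  Event 13 (sale 7): sell min(7,65)=7. stock: 65 - 7 = 58. total_sold = 91
  Event 14 (sale 6): sell min(6,58)=6. stock: 58 - 6 = 52. total_sold = 97
  Event 15 (return 1): 52 + 1 = 53
  Event 16 (sale 14): sell min(14,53)=14. stock: 53 - 14 = 39. total_sold = 111
Final: stock = 39, total_sold = 111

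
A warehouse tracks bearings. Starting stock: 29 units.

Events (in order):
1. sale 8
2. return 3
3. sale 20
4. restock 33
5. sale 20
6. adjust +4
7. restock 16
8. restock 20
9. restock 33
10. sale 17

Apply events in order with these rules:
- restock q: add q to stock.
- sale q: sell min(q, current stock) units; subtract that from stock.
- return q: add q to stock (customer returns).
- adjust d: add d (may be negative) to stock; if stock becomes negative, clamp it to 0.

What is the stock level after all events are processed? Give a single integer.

Processing events:
Start: stock = 29
  Event 1 (sale 8): sell min(8,29)=8. stock: 29 - 8 = 21. total_sold = 8
  Event 2 (return 3): 21 + 3 = 24
  Event 3 (sale 20): sell min(20,24)=20. stock: 24 - 20 = 4. total_sold = 28
  Event 4 (restock 33): 4 + 33 = 37
  Event 5 (sale 20): sell min(20,37)=20. stock: 37 - 20 = 17. total_sold = 48
  Event 6 (adjust +4): 17 + 4 = 21
  Event 7 (restock 16): 21 + 16 = 37
  Event 8 (restock 20): 37 + 20 = 57
  Event 9 (restock 33): 57 + 33 = 90
  Event 10 (sale 17): sell min(17,90)=17. stock: 90 - 17 = 73. total_sold = 65
Final: stock = 73, total_sold = 65

Answer: 73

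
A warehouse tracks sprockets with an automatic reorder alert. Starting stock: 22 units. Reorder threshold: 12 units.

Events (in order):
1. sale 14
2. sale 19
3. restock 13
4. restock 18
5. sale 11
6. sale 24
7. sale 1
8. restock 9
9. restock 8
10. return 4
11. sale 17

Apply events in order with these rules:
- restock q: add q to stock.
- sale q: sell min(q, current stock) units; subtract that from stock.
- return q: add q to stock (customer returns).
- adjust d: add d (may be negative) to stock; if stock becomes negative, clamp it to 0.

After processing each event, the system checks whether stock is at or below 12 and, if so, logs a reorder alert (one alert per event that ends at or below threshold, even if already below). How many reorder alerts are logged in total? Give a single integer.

Answer: 6

Derivation:
Processing events:
Start: stock = 22
  Event 1 (sale 14): sell min(14,22)=14. stock: 22 - 14 = 8. total_sold = 14
  Event 2 (sale 19): sell min(19,8)=8. stock: 8 - 8 = 0. total_sold = 22
  Event 3 (restock 13): 0 + 13 = 13
  Event 4 (restock 18): 13 + 18 = 31
  Event 5 (sale 11): sell min(11,31)=11. stock: 31 - 11 = 20. total_sold = 33
  Event 6 (sale 24): sell min(24,20)=20. stock: 20 - 20 = 0. total_sold = 53
  Event 7 (sale 1): sell min(1,0)=0. stock: 0 - 0 = 0. total_sold = 53
  Event 8 (restock 9): 0 + 9 = 9
  Event 9 (restock 8): 9 + 8 = 17
  Event 10 (return 4): 17 + 4 = 21
  Event 11 (sale 17): sell min(17,21)=17. stock: 21 - 17 = 4. total_sold = 70
Final: stock = 4, total_sold = 70

Checking against threshold 12:
  After event 1: stock=8 <= 12 -> ALERT
  After event 2: stock=0 <= 12 -> ALERT
  After event 3: stock=13 > 12
  After event 4: stock=31 > 12
  After event 5: stock=20 > 12
  After event 6: stock=0 <= 12 -> ALERT
  After event 7: stock=0 <= 12 -> ALERT
  After event 8: stock=9 <= 12 -> ALERT
  After event 9: stock=17 > 12
  After event 10: stock=21 > 12
  After event 11: stock=4 <= 12 -> ALERT
Alert events: [1, 2, 6, 7, 8, 11]. Count = 6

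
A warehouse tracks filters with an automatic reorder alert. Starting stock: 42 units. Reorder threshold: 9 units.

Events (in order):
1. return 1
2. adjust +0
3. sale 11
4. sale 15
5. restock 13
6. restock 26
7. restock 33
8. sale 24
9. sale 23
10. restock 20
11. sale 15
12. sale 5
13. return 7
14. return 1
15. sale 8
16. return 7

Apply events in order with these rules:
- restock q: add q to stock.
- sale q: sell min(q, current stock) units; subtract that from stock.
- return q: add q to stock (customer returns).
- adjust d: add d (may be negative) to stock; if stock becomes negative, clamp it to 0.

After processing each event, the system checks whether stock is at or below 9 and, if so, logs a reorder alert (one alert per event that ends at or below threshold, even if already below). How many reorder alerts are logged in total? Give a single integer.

Answer: 0

Derivation:
Processing events:
Start: stock = 42
  Event 1 (return 1): 42 + 1 = 43
  Event 2 (adjust +0): 43 + 0 = 43
  Event 3 (sale 11): sell min(11,43)=11. stock: 43 - 11 = 32. total_sold = 11
  Event 4 (sale 15): sell min(15,32)=15. stock: 32 - 15 = 17. total_sold = 26
  Event 5 (restock 13): 17 + 13 = 30
  Event 6 (restock 26): 30 + 26 = 56
  Event 7 (restock 33): 56 + 33 = 89
  Event 8 (sale 24): sell min(24,89)=24. stock: 89 - 24 = 65. total_sold = 50
  Event 9 (sale 23): sell min(23,65)=23. stock: 65 - 23 = 42. total_sold = 73
  Event 10 (restock 20): 42 + 20 = 62
  Event 11 (sale 15): sell min(15,62)=15. stock: 62 - 15 = 47. total_sold = 88
  Event 12 (sale 5): sell min(5,47)=5. stock: 47 - 5 = 42. total_sold = 93
  Event 13 (return 7): 42 + 7 = 49
  Event 14 (return 1): 49 + 1 = 50
  Event 15 (sale 8): sell min(8,50)=8. stock: 50 - 8 = 42. total_sold = 101
  Event 16 (return 7): 42 + 7 = 49
Final: stock = 49, total_sold = 101

Checking against threshold 9:
  After event 1: stock=43 > 9
  After event 2: stock=43 > 9
  After event 3: stock=32 > 9
  After event 4: stock=17 > 9
  After event 5: stock=30 > 9
  After event 6: stock=56 > 9
  After event 7: stock=89 > 9
  After event 8: stock=65 > 9
  After event 9: stock=42 > 9
  After event 10: stock=62 > 9
  After event 11: stock=47 > 9
  After event 12: stock=42 > 9
  After event 13: stock=49 > 9
  After event 14: stock=50 > 9
  After event 15: stock=42 > 9
  After event 16: stock=49 > 9
Alert events: []. Count = 0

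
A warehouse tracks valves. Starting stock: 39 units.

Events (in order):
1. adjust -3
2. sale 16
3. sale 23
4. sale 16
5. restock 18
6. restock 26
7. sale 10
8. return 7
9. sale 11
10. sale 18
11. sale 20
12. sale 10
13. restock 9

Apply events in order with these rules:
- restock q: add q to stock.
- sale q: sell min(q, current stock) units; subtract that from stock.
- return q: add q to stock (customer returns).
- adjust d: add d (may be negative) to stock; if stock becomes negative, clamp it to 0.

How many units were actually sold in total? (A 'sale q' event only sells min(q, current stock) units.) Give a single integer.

Processing events:
Start: stock = 39
  Event 1 (adjust -3): 39 + -3 = 36
  Event 2 (sale 16): sell min(16,36)=16. stock: 36 - 16 = 20. total_sold = 16
  Event 3 (sale 23): sell min(23,20)=20. stock: 20 - 20 = 0. total_sold = 36
  Event 4 (sale 16): sell min(16,0)=0. stock: 0 - 0 = 0. total_sold = 36
  Event 5 (restock 18): 0 + 18 = 18
  Event 6 (restock 26): 18 + 26 = 44
  Event 7 (sale 10): sell min(10,44)=10. stock: 44 - 10 = 34. total_sold = 46
  Event 8 (return 7): 34 + 7 = 41
  Event 9 (sale 11): sell min(11,41)=11. stock: 41 - 11 = 30. total_sold = 57
  Event 10 (sale 18): sell min(18,30)=18. stock: 30 - 18 = 12. total_sold = 75
  Event 11 (sale 20): sell min(20,12)=12. stock: 12 - 12 = 0. total_sold = 87
  Event 12 (sale 10): sell min(10,0)=0. stock: 0 - 0 = 0. total_sold = 87
  Event 13 (restock 9): 0 + 9 = 9
Final: stock = 9, total_sold = 87

Answer: 87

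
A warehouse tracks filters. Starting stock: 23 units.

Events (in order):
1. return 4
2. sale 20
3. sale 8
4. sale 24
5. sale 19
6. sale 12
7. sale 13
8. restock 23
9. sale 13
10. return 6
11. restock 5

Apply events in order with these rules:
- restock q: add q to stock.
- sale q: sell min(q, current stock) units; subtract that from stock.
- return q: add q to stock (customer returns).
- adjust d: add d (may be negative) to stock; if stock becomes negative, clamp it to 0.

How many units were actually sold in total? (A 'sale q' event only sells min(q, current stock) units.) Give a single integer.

Processing events:
Start: stock = 23
  Event 1 (return 4): 23 + 4 = 27
  Event 2 (sale 20): sell min(20,27)=20. stock: 27 - 20 = 7. total_sold = 20
  Event 3 (sale 8): sell min(8,7)=7. stock: 7 - 7 = 0. total_sold = 27
  Event 4 (sale 24): sell min(24,0)=0. stock: 0 - 0 = 0. total_sold = 27
  Event 5 (sale 19): sell min(19,0)=0. stock: 0 - 0 = 0. total_sold = 27
  Event 6 (sale 12): sell min(12,0)=0. stock: 0 - 0 = 0. total_sold = 27
  Event 7 (sale 13): sell min(13,0)=0. stock: 0 - 0 = 0. total_sold = 27
  Event 8 (restock 23): 0 + 23 = 23
  Event 9 (sale 13): sell min(13,23)=13. stock: 23 - 13 = 10. total_sold = 40
  Event 10 (return 6): 10 + 6 = 16
  Event 11 (restock 5): 16 + 5 = 21
Final: stock = 21, total_sold = 40

Answer: 40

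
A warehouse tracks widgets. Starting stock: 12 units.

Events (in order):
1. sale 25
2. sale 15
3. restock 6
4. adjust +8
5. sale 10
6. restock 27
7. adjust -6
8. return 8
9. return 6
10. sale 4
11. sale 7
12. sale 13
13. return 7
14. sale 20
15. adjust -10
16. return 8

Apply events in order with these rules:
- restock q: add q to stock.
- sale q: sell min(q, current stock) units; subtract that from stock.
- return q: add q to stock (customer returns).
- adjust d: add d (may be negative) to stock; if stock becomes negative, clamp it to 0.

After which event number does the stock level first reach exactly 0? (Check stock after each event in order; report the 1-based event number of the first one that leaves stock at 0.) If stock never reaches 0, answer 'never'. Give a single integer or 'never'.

Answer: 1

Derivation:
Processing events:
Start: stock = 12
  Event 1 (sale 25): sell min(25,12)=12. stock: 12 - 12 = 0. total_sold = 12
  Event 2 (sale 15): sell min(15,0)=0. stock: 0 - 0 = 0. total_sold = 12
  Event 3 (restock 6): 0 + 6 = 6
  Event 4 (adjust +8): 6 + 8 = 14
  Event 5 (sale 10): sell min(10,14)=10. stock: 14 - 10 = 4. total_sold = 22
  Event 6 (restock 27): 4 + 27 = 31
  Event 7 (adjust -6): 31 + -6 = 25
  Event 8 (return 8): 25 + 8 = 33
  Event 9 (return 6): 33 + 6 = 39
  Event 10 (sale 4): sell min(4,39)=4. stock: 39 - 4 = 35. total_sold = 26
  Event 11 (sale 7): sell min(7,35)=7. stock: 35 - 7 = 28. total_sold = 33
  Event 12 (sale 13): sell min(13,28)=13. stock: 28 - 13 = 15. total_sold = 46
  Event 13 (return 7): 15 + 7 = 22
  Event 14 (sale 20): sell min(20,22)=20. stock: 22 - 20 = 2. total_sold = 66
  Event 15 (adjust -10): 2 + -10 = 0 (clamped to 0)
  Event 16 (return 8): 0 + 8 = 8
Final: stock = 8, total_sold = 66

First zero at event 1.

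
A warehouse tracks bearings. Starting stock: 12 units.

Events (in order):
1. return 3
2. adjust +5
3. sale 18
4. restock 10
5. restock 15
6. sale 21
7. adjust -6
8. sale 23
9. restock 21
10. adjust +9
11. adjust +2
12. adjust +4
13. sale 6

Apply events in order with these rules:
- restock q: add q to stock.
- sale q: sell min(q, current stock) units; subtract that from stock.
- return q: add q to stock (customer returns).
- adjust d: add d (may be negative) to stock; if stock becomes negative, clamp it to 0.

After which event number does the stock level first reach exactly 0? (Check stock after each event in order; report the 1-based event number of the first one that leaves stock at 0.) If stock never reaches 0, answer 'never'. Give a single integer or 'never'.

Processing events:
Start: stock = 12
  Event 1 (return 3): 12 + 3 = 15
  Event 2 (adjust +5): 15 + 5 = 20
  Event 3 (sale 18): sell min(18,20)=18. stock: 20 - 18 = 2. total_sold = 18
  Event 4 (restock 10): 2 + 10 = 12
  Event 5 (restock 15): 12 + 15 = 27
  Event 6 (sale 21): sell min(21,27)=21. stock: 27 - 21 = 6. total_sold = 39
  Event 7 (adjust -6): 6 + -6 = 0
  Event 8 (sale 23): sell min(23,0)=0. stock: 0 - 0 = 0. total_sold = 39
  Event 9 (restock 21): 0 + 21 = 21
  Event 10 (adjust +9): 21 + 9 = 30
  Event 11 (adjust +2): 30 + 2 = 32
  Event 12 (adjust +4): 32 + 4 = 36
  Event 13 (sale 6): sell min(6,36)=6. stock: 36 - 6 = 30. total_sold = 45
Final: stock = 30, total_sold = 45

First zero at event 7.

Answer: 7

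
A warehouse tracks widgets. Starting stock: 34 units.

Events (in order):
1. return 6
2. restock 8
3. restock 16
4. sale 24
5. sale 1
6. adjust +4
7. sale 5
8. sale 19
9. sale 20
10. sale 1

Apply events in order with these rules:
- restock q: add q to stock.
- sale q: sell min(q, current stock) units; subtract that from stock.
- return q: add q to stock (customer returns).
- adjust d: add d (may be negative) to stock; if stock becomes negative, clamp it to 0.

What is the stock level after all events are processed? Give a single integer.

Answer: 0

Derivation:
Processing events:
Start: stock = 34
  Event 1 (return 6): 34 + 6 = 40
  Event 2 (restock 8): 40 + 8 = 48
  Event 3 (restock 16): 48 + 16 = 64
  Event 4 (sale 24): sell min(24,64)=24. stock: 64 - 24 = 40. total_sold = 24
  Event 5 (sale 1): sell min(1,40)=1. stock: 40 - 1 = 39. total_sold = 25
  Event 6 (adjust +4): 39 + 4 = 43
  Event 7 (sale 5): sell min(5,43)=5. stock: 43 - 5 = 38. total_sold = 30
  Event 8 (sale 19): sell min(19,38)=19. stock: 38 - 19 = 19. total_sold = 49
  Event 9 (sale 20): sell min(20,19)=19. stock: 19 - 19 = 0. total_sold = 68
  Event 10 (sale 1): sell min(1,0)=0. stock: 0 - 0 = 0. total_sold = 68
Final: stock = 0, total_sold = 68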